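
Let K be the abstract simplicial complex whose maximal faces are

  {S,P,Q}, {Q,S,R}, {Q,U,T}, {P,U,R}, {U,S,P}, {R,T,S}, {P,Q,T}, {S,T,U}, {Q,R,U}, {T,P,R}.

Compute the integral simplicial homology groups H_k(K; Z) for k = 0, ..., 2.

H_0 = Z,  H_1 = Z/2,  H_2 = 0.

K has 6 vertices, 15 edges, 10 triangles.
rank ∂_0 = 0, rank ∂_1 = 5 ⇒ b_0 = 6 − 0 − 5 = 1; all invariant factors of ∂_1 are 1 so no torsion. So H_0 ≅ Z.
rank ∂_1 = 5, rank ∂_2 = 10 ⇒ b_1 = 15 − 5 − 10 = 0; ∂_2 has invariant factor(s) [2] giving torsion. So H_1 ≅ Z/2.
rank ∂_2 = 10, rank ∂_3 = 0 ⇒ b_2 = 10 − 10 − 0 = 0. So H_2 ≅ 0.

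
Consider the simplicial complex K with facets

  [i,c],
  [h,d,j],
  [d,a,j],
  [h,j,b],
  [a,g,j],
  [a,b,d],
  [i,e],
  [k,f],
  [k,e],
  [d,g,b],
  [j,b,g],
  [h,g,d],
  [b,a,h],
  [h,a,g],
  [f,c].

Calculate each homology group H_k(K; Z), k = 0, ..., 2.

H_0 ≅ Z^2,  H_1 ≅ Z ⊕ Z/2,  H_2 = 0.

We work with the vertex ordering a < b < c < d < e < f < g < h < i < j < k. The simplices of K, each written with vertices in increasing order, are:

  0-simplices (11): a, b, c, d, e, f, g, h, i, j, k
  1-simplices (20): ab, ad, ag, ah, aj, bd, bg, bh, bj, cf, ci, dg, dh, dj, ei, ek, fk, gh, gj, hj
  2-simplices (10): abd, abh, adj, agh, agj, bdg, bgj, bhj, dgh, dhj

Hence C_0 ≅ Z^11, C_1 ≅ Z^20, C_2 ≅ Z^10.

Boundary ∂_1: C_1 → C_0 is given by ∂[p,q] = [q] − [p]. For instance
  ∂aj = j − a.
As a 11×20 matrix over Z this has rank 9, with invariant factors (1,1,1,1,1,1,1,1,1).

The boundary map ∂_2: C_2 → C_1 acts by ∂[p,q,r] = [q,r] − [p,r] + [p,q]. For instance
  ∂bhj = hj − bj + bh,
  ∂abd = bd − ad + ab.
This gives a 20×10 integer matrix of rank 10; reducing to Smith normal form yields diagonal entries (1,1,1,1,1,1,1,1,1,2).

From H_k ≅ ker(∂_k) / im(∂_{k+1}) we obtain:

  H_0: rank C_0 − rank ∂_1 = 11 − 9 = 2, and the invariant factors of ∂_1 are all 1, so H_0 = Z^2.
  H_1: rank ker ∂_1 − rank ∂_2 = (20 − 9) − 10 = 1, and ∂_2 has invariant factor 2 > 1, so H_1 = Z ⊕ Z/2.
  H_2: rank ker ∂_2 − rank ∂_3 = (10 − 10) − 0 = 0, and there is no ∂_3, so H_2 = 0.

(K is a triangulation of the disjoint union of the real projective plane RP^2 and the circle S^1.)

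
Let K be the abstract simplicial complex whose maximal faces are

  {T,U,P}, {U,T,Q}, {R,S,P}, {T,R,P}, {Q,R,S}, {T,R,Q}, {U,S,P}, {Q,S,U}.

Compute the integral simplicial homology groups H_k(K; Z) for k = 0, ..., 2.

Fix the vertex order P < Q < R < S < T < U and write every simplex with vertices in increasing order. Then dim K = 2 and the simplices of K are:

  0-simplices (6): P, Q, R, S, T, U
  1-simplices (12): PR, PS, PT, PU, QR, QS, QT, QU, RS, RT, SU, TU
  2-simplices (8): PRS, PRT, PSU, PTU, QRS, QRT, QSU, QTU

Hence C_0 ≅ Z^6, C_1 ≅ Z^12, C_2 ≅ Z^8.

Boundary ∂_1: C_1 → C_0 sends each edge [p,q] (with p < q) to q − p. For instance
  ∂RT = T − R.
The resulting 6×12 matrix has rank 5, and its Smith normal form has invariant factors (1,1,1,1,1).

∂_2: C_2 → C_1 maps a triangle to the signed sum of its edges. For instance
  ∂PRS = RS − PS + PR,
  ∂QRS = RS − QS + QR.
As a 12×8 matrix over Z this has rank 7, with invariant factors (1,1,1,1,1,1,1).

Computing H_k = (kernel of ∂_k) / (image of ∂_{k+1}):

  H_0: rank C_0 − rank ∂_1 = 6 − 5 = 1, and the invariant factors of ∂_1 are all 1, so H_0 ≅ Z.
  H_1: rank ker ∂_1 − rank ∂_2 = (12 − 5) − 7 = 0, and the invariant factors of ∂_2 are all 1, so H_1 ≅ 0.
  H_2: rank ker ∂_2 − rank ∂_3 = (8 − 7) − 0 = 1, and there is no ∂_3, so H_2 ≅ Z.

(K is a triangulation of the 2-sphere S^2.)

H_0 = Z,  H_1 = 0,  H_2 = Z.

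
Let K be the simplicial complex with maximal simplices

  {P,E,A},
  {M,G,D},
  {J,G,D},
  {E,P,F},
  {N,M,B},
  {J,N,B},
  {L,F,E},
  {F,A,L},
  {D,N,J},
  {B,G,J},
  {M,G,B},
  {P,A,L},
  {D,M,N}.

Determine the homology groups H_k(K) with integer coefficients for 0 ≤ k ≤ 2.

H_0 = Z^2,  H_1 = Z,  H_2 = Z.

We work with the vertex ordering A < B < D < E < F < G < J < L < M < N < P. The simplices of K, each written with vertices in increasing order, are:

  0-simplices (11): A, B, D, E, F, G, J, L, M, N, P
  1-simplices (22): AE, AF, AL, AP, BG, BJ, BM, BN, DG, DJ, DM, DN, EF, EL, EP, FL, FP, GJ, GM, JN, LP, MN
  2-simplices (13): AEP, AFL, ALP, BGJ, BGM, BJN, BMN, DGJ, DGM, DJN, DMN, EFL, EFP

Hence C_0 ≅ Z^11, C_1 ≅ Z^22, C_2 ≅ Z^13.

Boundary ∂_1: C_1 → C_0 is given by ∂[p,q] = [q] − [p]. For instance
  ∂DG = G − D.
As a 11×22 matrix over Z this has rank 9, with invariant factors (1,1,1,1,1,1,1,1,1).

Boundary ∂_2: C_2 → C_1 maps a triangle to the signed sum of its edges. For instance
  ∂BMN = MN − BN + BM,
  ∂EFP = FP − EP + EF.
As a 22×13 matrix over Z this has rank 12, with invariant factors (1,1,1,1,1,1,1,1,1,1,1,1).

From H_k ≅ ker(∂_k) / im(∂_{k+1}) we obtain:

  H_0: rank C_0 − rank ∂_1 = 11 − 9 = 2, and the invariant factors of ∂_1 are all 1, so H_0 = Z^2.
  H_1: rank ker ∂_1 − rank ∂_2 = (22 − 9) − 12 = 1, and the invariant factors of ∂_2 are all 1, so H_1 = Z.
  H_2: rank ker ∂_2 − rank ∂_3 = (13 − 12) − 0 = 1, and there is no ∂_3, so H_2 = Z.

As a check, the Euler characteristic is 11 − 22 + 13 = 2, which agrees with 2 − 1 + 1 = 2.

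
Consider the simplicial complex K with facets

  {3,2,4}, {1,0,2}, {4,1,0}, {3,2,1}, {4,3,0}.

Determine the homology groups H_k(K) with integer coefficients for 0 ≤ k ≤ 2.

H_0 ≅ Z,  H_1 ≅ Z,  H_2 = 0.

We work with the vertex ordering 0 < 1 < 2 < 3 < 4. The simplices of K, each written with vertices in increasing order, are:

  0-simplices (5): [0], [1], [2], [3], [4]
  1-simplices (10): [0,1], [0,2], [0,3], [0,4], [1,2], [1,3], [1,4], [2,3], [2,4], [3,4]
  2-simplices (5): [0,1,2], [0,1,4], [0,3,4], [1,2,3], [2,3,4]

Hence C_0 ≅ Z^5, C_1 ≅ Z^10, C_2 ≅ Z^5.

The boundary map ∂_1: C_1 → C_0 sends each edge [p,q] (with p < q) to q − p.
As a 5×10 matrix over Z this has rank 4, with invariant factors (1,1,1,1).

∂_2: C_2 → C_1 acts by ∂[p,q,r] = [q,r] − [p,r] + [p,q]. For instance
  ∂[0,1,4] = [1,4] − [0,4] + [0,1],
  ∂[2,3,4] = [3,4] − [2,4] + [2,3].
This gives a 10×5 integer matrix of rank 5; reducing to Smith normal form yields diagonal entries (1,1,1,1,1).

Computing H_k = (kernel of ∂_k) / (image of ∂_{k+1}):

  H_0: rank C_0 − rank ∂_1 = 5 − 4 = 1, and the invariant factors of ∂_1 are all 1, so H_0 = Z.
  H_1: rank ker ∂_1 − rank ∂_2 = (10 − 4) − 5 = 1, and the invariant factors of ∂_2 are all 1, so H_1 = Z.
  H_2: rank ker ∂_2 − rank ∂_3 = (5 − 5) − 0 = 0, and there is no ∂_3, so H_2 = 0.

As a check, the Euler characteristic is 5 − 10 + 5 = 0, which agrees with 1 − 1 + 0 = 0.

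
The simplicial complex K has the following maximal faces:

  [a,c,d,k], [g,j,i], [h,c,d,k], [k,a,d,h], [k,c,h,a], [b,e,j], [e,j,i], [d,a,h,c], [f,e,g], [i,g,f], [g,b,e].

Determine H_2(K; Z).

H_2 ≅ 0.

Order the vertices as a < b < c < d < e < f < g < h < i < j < k. Listing each simplex with vertices in this order, K has dimension 3 with simplices:

  0-simplices (11): a, b, c, d, e, f, g, h, i, j, k
  1-simplices (22): ac, ad, ah, ak, be, bg, bj, cd, ch, ck, dh, dk, ef, eg, ei, ej, fg, fi, gi, gj, hk, ij
  2-simplices (16): acd, ach, ack, adh, adk, ahk, beg, bej, cdh, cdk, chk, dhk, efg, eij, fgi, gij
  3-simplices (5): acdh, acdk, achk, adhk, cdhk

giving chain groups C_0 ≅ Z^11, C_1 ≅ Z^22, C_2 ≅ Z^16, C_3 ≅ Z^5.

Boundary ∂_1: C_1 → C_0 maps an edge to its endpoints' difference, ∂[p,q] = q − p. For instance
  ∂dk = k − d.
The resulting 11×22 matrix has rank 9, and its Smith normal form has invariant factors (1,1,1,1,1,1,1,1,1).

∂_2: C_2 → C_1 acts by ∂[p,q,r] = [q,r] − [p,r] + [p,q]. For instance
  ∂gij = ij − gj + gi,
  ∂adh = dh − ah + ad.
This gives a 22×16 integer matrix of rank 12; reducing to Smith normal form yields diagonal entries (1,1,1,1,1,1,1,1,1,1,1,1).

The boundary map ∂_3: C_3 → C_2 sends each 3-simplex σ to the alternating sum Σ_i (−1)^i (σ with its i-th vertex removed). For instance
  ∂cdhk = dhk − chk + cdk − cdh,
  ∂acdk = cdk − adk + ack − acd.
As a 16×5 matrix over Z this has rank 4, with invariant factors (1,1,1,1).

Now H_k = ker ∂_k / im ∂_{k+1}, so:

  H_2: rank ker ∂_2 − rank ∂_3 = (16 − 12) − 4 = 0, and the invariant factors of ∂_3 are all 1, so H_2 ≅ 0.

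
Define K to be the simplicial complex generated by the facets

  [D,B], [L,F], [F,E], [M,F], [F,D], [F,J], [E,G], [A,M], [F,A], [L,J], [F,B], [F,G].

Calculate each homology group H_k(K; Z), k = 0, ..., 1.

Take the total order A < B < D < E < F < G < J < L < M on the vertex set. Then K (dimension 1) consists of the simplices:

  0-simplices (9): A, B, D, E, F, G, J, L, M
  1-simplices (12): AF, AM, BD, BF, DF, EF, EG, FG, FJ, FL, FM, JL

so the chain groups are C_0 ≅ Z^9, C_1 ≅ Z^12.

Boundary ∂_1: C_1 → C_0 is given by ∂[p,q] = [q] − [p].
This gives a 9×12 integer matrix of rank 8; reducing to Smith normal form yields diagonal entries (1,1,1,1,1,1,1,1).

Now H_k = ker ∂_k / im ∂_{k+1}, so:

  H_0: rank C_0 − rank ∂_1 = 9 − 8 = 1, and the invariant factors of ∂_1 are all 1, so H_0 ≅ Z.
  H_1: rank ker ∂_1 − rank ∂_2 = (12 − 8) − 0 = 4, and there is no ∂_2, so H_1 ≅ Z^4.

H_0 = Z,  H_1 = Z^4.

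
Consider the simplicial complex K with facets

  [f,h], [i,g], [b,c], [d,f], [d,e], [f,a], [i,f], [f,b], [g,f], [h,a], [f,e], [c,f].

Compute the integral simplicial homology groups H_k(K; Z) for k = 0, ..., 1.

H_0 ≅ Z,  H_1 ≅ Z^4.

Take the total order a < b < c < d < e < f < g < h < i on the vertex set. Then K (dimension 1) consists of the simplices:

  0-simplices (9): a, b, c, d, e, f, g, h, i
  1-simplices (12): af, ah, bc, bf, cf, de, df, ef, fg, fh, fi, gi

giving chain groups C_0 ≅ Z^9, C_1 ≅ Z^12.

∂_1: C_1 → C_0 maps an edge to its endpoints' difference, ∂[p,q] = q − p. For instance
  ∂af = f − a.
The 9×12 boundary matrix has rank 8 and Smith normal form diag(1,1,1,1,1,1,1,1).

From H_k ≅ ker(∂_k) / im(∂_{k+1}) we obtain:

  H_0: rank C_0 − rank ∂_1 = 9 − 8 = 1, and the invariant factors of ∂_1 are all 1, so H_0 ≅ Z.
  H_1: rank ker ∂_1 − rank ∂_2 = (12 − 8) − 0 = 4, and there is no ∂_2, so H_1 ≅ Z^4.

(K is a triangulation of a wedge of 4 circles.)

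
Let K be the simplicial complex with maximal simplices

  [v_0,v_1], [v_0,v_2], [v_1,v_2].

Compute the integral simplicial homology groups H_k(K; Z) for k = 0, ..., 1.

H_0 = Z,  H_1 = Z.

Fix the vertex order v_0 < v_1 < v_2 and write every simplex with vertices in increasing order. Then dim K = 1 and the simplices of K are:

  0-simplices (3): [v_0], [v_1], [v_2]
  1-simplices (3): [v_0,v_1], [v_0,v_2], [v_1,v_2]

giving chain groups C_0 ≅ Z^3, C_1 ≅ Z^3.

∂_1: C_1 → C_0 maps an edge to its endpoints' difference, ∂[p,q] = q − p.
The resulting 3×3 matrix has rank 2, and its Smith normal form has invariant factors (1,1).

Now H_k = ker ∂_k / im ∂_{k+1}, so:

  H_0: rank C_0 − rank ∂_1 = 3 − 2 = 1, and the invariant factors of ∂_1 are all 1, so H_0 = Z.
  H_1: rank ker ∂_1 − rank ∂_2 = (3 − 2) − 0 = 1, and there is no ∂_2, so H_1 = Z.

As a check, the Euler characteristic is 3 − 3 = 0, which agrees with 1 − 1 = 0.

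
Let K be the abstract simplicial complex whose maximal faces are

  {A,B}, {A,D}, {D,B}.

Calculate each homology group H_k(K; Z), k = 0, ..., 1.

H_0 ≅ Z,  H_1 ≅ Z.

Take the total order A < B < D on the vertex set. Then K (dimension 1) consists of the simplices:

  0-simplices (3): A, B, D
  1-simplices (3): AB, AD, BD

Hence C_0 ≅ Z^3, C_1 ≅ Z^3.

Boundary ∂_1: C_1 → C_0 sends each edge [p,q] (with p < q) to q − p.
The 3×3 boundary matrix has rank 2 and Smith normal form diag(1,1).

Reading off H_k = ker ∂_k / im ∂_{k+1}:

  H_0: rank C_0 − rank ∂_1 = 3 − 2 = 1, and the invariant factors of ∂_1 are all 1, so H_0 ≅ Z.
  H_1: rank ker ∂_1 − rank ∂_2 = (3 − 2) − 0 = 1, and there is no ∂_2, so H_1 ≅ Z.

(K is a triangulation of the circle S^1.)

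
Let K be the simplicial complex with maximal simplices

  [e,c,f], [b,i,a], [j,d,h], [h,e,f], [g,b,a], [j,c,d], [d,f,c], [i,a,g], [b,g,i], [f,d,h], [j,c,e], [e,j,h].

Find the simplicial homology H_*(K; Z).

H_0 = Z^2,  H_1 = 0,  H_2 = Z^2.

Take the total order a < b < c < d < e < f < g < h < i < j on the vertex set. Then K (dimension 2) consists of the simplices:

  0-simplices (10): a, b, c, d, e, f, g, h, i, j
  1-simplices (18): ab, ag, ai, bg, bi, cd, ce, cf, cj, df, dh, dj, ef, eh, ej, fh, gi, hj
  2-simplices (12): abg, abi, agi, bgi, cdf, cdj, cef, cej, dfh, dhj, efh, ehj

so the chain groups are C_0 ≅ Z^10, C_1 ≅ Z^18, C_2 ≅ Z^12.

Boundary ∂_1: C_1 → C_0 sends each edge [p,q] (with p < q) to q − p. For instance
  ∂cd = d − c.
As a 10×18 matrix over Z this has rank 8, with invariant factors (1,1,1,1,1,1,1,1).

Boundary ∂_2: C_2 → C_1 sends each 2-simplex [p,q,r] to [q,r] − [p,r] + [p,q]. For instance
  ∂abg = bg − ag + ab,
  ∂dhj = hj − dj + dh.
The resulting 18×12 matrix has rank 10, and its Smith normal form has invariant factors (1,1,1,1,1,1,1,1,1,1).

From H_k ≅ ker(∂_k) / im(∂_{k+1}) we obtain:

  H_0: rank C_0 − rank ∂_1 = 10 − 8 = 2, and the invariant factors of ∂_1 are all 1, so H_0 ≅ Z^2.
  H_1: rank ker ∂_1 − rank ∂_2 = (18 − 8) − 10 = 0, and the invariant factors of ∂_2 are all 1, so H_1 ≅ 0.
  H_2: rank ker ∂_2 − rank ∂_3 = (12 − 10) − 0 = 2, and there is no ∂_3, so H_2 ≅ Z^2.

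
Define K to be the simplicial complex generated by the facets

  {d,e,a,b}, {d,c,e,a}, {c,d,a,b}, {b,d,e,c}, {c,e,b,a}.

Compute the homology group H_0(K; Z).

H_0 = Z.

Take the total order a < b < c < d < e on the vertex set. Then K (dimension 3) consists of the simplices:

  0-simplices (5): a, b, c, d, e
  1-simplices (10): ab, ac, ad, ae, bc, bd, be, cd, ce, de
  2-simplices (10): abc, abd, abe, acd, ace, ade, bcd, bce, bde, cde
  3-simplices (5): abcd, abce, abde, acde, bcde

giving chain groups C_0 ≅ Z^5, C_1 ≅ Z^10, C_2 ≅ Z^10, C_3 ≅ Z^5.

Boundary ∂_1: C_1 → C_0 sends each edge [p,q] (with p < q) to q − p. For instance
  ∂ab = b − a.
As a 5×10 matrix over Z this has rank 4, with invariant factors (1,1,1,1).

Boundary ∂_2: C_2 → C_1 sends each 2-simplex [p,q,r] to [q,r] − [p,r] + [p,q]. For instance
  ∂bcd = cd − bd + bc,
  ∂cde = de − ce + cd.
As a 10×10 matrix over Z this has rank 6, with invariant factors (1,1,1,1,1,1).

The boundary map ∂_3: C_3 → C_2 sends each 3-simplex σ to the alternating sum Σ_i (−1)^i (σ with its i-th vertex removed). For instance
  ∂abde = bde − ade + abe − abd,
  ∂bcde = cde − bde + bce − bcd.
The 10×5 boundary matrix has rank 4 and Smith normal form diag(1,1,1,1).

Reading off H_k = ker ∂_k / im ∂_{k+1}:

  H_0: rank C_0 − rank ∂_1 = 5 − 4 = 1, and the invariant factors of ∂_1 are all 1, so H_0 ≅ Z.

(K is a triangulation of the 3-sphere S^3.)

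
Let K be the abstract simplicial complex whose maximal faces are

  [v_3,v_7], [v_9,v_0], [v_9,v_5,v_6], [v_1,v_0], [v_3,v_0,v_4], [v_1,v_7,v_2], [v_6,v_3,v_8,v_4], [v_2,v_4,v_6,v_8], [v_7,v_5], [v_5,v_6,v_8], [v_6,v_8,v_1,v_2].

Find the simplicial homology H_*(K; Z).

H_0 = Z,  H_1 = Z^4,  H_2 = 0,  H_3 = 0.

K has 10 vertices, 24 edges, 14 triangles, 3 3-simplices.
rank ∂_0 = 0, rank ∂_1 = 9 ⇒ b_0 = 10 − 0 − 9 = 1; all invariant factors of ∂_1 are 1 so no torsion. So H_0 = Z.
rank ∂_1 = 9, rank ∂_2 = 11 ⇒ b_1 = 24 − 9 − 11 = 4; all invariant factors of ∂_2 are 1 so no torsion. So H_1 = Z^4.
rank ∂_2 = 11, rank ∂_3 = 3 ⇒ b_2 = 14 − 11 − 3 = 0; all invariant factors of ∂_3 are 1 so no torsion. So H_2 = 0.
rank ∂_3 = 3, rank ∂_4 = 0 ⇒ b_3 = 3 − 3 − 0 = 0. So H_3 = 0.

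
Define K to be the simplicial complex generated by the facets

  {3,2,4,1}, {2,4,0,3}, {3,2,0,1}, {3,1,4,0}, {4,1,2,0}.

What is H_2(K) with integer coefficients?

Order the vertices as 0 < 1 < 2 < 3 < 4. Listing each simplex with vertices in this order, K has dimension 3 with simplices:

  0-simplices (5): [0], [1], [2], [3], [4]
  1-simplices (10): [0,1], [0,2], [0,3], [0,4], [1,2], [1,3], [1,4], [2,3], [2,4], [3,4]
  2-simplices (10): [0,1,2], [0,1,3], [0,1,4], [0,2,3], [0,2,4], [0,3,4], [1,2,3], [1,2,4], [1,3,4], [2,3,4]
  3-simplices (5): [0,1,2,3], [0,1,2,4], [0,1,3,4], [0,2,3,4], [1,2,3,4]

giving chain groups C_0 ≅ Z^5, C_1 ≅ Z^10, C_2 ≅ Z^10, C_3 ≅ Z^5.

∂_1: C_1 → C_0 maps an edge to its endpoints' difference, ∂[p,q] = q − p. For instance
  ∂[3,4] = [4] − [3].
This gives a 5×10 integer matrix of rank 4; reducing to Smith normal form yields diagonal entries (1,1,1,1).

The boundary map ∂_2: C_2 → C_1 maps a triangle to the signed sum of its edges. For instance
  ∂[1,3,4] = [3,4] − [1,4] + [1,3],
  ∂[0,2,4] = [2,4] − [0,4] + [0,2].
The 10×10 boundary matrix has rank 6 and Smith normal form diag(1,1,1,1,1,1).

∂_3: C_3 → C_2 sends each 3-simplex σ to the alternating sum Σ_i (−1)^i (σ with its i-th vertex removed). For instance
  ∂[1,2,3,4] = [2,3,4] − [1,3,4] + [1,2,4] − [1,2,3],
  ∂[0,2,3,4] = [2,3,4] − [0,3,4] + [0,2,4] − [0,2,3].
As a 10×5 matrix over Z this has rank 4, with invariant factors (1,1,1,1).

From H_k ≅ ker(∂_k) / im(∂_{k+1}) we obtain:

  H_2: rank ker ∂_2 − rank ∂_3 = (10 − 6) − 4 = 0, and the invariant factors of ∂_3 are all 1, so H_2 = 0.

H_2 = 0.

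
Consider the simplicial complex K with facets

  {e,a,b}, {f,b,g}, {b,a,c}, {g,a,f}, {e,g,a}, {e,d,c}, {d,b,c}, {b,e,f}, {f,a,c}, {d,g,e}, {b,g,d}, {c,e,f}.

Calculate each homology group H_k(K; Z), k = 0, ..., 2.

H_0 ≅ Z,  H_1 ≅ Z/2,  H_2 = 0.

K has 7 vertices, 18 edges, 12 triangles.
rank ∂_0 = 0, rank ∂_1 = 6 ⇒ b_0 = 7 − 0 − 6 = 1; all invariant factors of ∂_1 are 1 so no torsion. So H_0 ≅ Z.
rank ∂_1 = 6, rank ∂_2 = 12 ⇒ b_1 = 18 − 6 − 12 = 0; ∂_2 has invariant factor(s) [2] giving torsion. So H_1 ≅ Z/2.
rank ∂_2 = 12, rank ∂_3 = 0 ⇒ b_2 = 12 − 12 − 0 = 0. So H_2 ≅ 0.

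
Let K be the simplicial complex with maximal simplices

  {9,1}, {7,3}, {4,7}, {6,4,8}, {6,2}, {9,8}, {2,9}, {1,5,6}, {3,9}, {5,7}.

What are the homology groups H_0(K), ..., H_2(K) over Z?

H_0 ≅ Z,  H_1 ≅ Z^4,  H_2 = 0.

We work with the vertex ordering 1 < 2 < 3 < 4 < 5 < 6 < 7 < 8 < 9. The simplices of K, each written with vertices in increasing order, are:

  0-simplices (9): [1], [2], [3], [4], [5], [6], [7], [8], [9]
  1-simplices (14): [1,5], [1,6], [1,9], [2,6], [2,9], [3,7], [3,9], [4,6], [4,7], [4,8], [5,6], [5,7], [6,8], [8,9]
  2-simplices (2): [1,5,6], [4,6,8]

Hence C_0 ≅ Z^9, C_1 ≅ Z^14, C_2 ≅ Z^2.

The boundary map ∂_1: C_1 → C_0 is given by ∂[p,q] = [q] − [p]. For instance
  ∂[1,5] = [5] − [1].
This gives a 9×14 integer matrix of rank 8; reducing to Smith normal form yields diagonal entries (1,1,1,1,1,1,1,1).

∂_2: C_2 → C_1 acts by ∂[p,q,r] = [q,r] − [p,r] + [p,q]. For instance
  ∂[4,6,8] = [6,8] − [4,8] + [4,6],
  ∂[1,5,6] = [5,6] − [1,6] + [1,5].
The resulting 14×2 matrix has rank 2, and its Smith normal form has invariant factors (1,1).

Now H_k = ker ∂_k / im ∂_{k+1}, so:

  H_0: rank C_0 − rank ∂_1 = 9 − 8 = 1, and the invariant factors of ∂_1 are all 1, so H_0 = Z.
  H_1: rank ker ∂_1 − rank ∂_2 = (14 − 8) − 2 = 4, and the invariant factors of ∂_2 are all 1, so H_1 = Z^4.
  H_2: rank ker ∂_2 − rank ∂_3 = (2 − 2) − 0 = 0, and there is no ∂_3, so H_2 = 0.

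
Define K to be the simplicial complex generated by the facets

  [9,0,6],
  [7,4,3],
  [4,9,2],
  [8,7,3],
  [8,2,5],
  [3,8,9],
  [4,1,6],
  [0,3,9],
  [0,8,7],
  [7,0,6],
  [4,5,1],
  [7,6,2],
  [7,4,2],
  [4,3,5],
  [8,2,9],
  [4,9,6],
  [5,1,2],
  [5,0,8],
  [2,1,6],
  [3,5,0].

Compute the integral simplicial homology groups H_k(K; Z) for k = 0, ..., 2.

Fix the vertex order 0 < 1 < 2 < 3 < 4 < 5 < 6 < 7 < 8 < 9 and write every simplex with vertices in increasing order. Then dim K = 2 and the simplices of K are:

  0-simplices (10): [0], [1], [2], [3], [4], [5], [6], [7], [8], [9]
  1-simplices (30): (30 of them)
  2-simplices (20): (20 of them)

giving chain groups C_0 ≅ Z^10, C_1 ≅ Z^30, C_2 ≅ Z^20.

∂_1: C_1 → C_0 maps an edge to its endpoints' difference, ∂[p,q] = q − p. For instance
  ∂[0,7] = [7] − [0].
As a 10×30 matrix over Z this has rank 9, with invariant factors (1,1,1,1,1,1,1,1,1).

∂_2: C_2 → C_1 sends each 2-simplex [p,q,r] to [q,r] − [p,r] + [p,q]. For instance
  ∂[3,4,5] = [4,5] − [3,5] + [3,4],
  ∂[2,8,9] = [8,9] − [2,9] + [2,8].
The resulting 30×20 matrix has rank 20, and its Smith normal form has invariant factors (1,1,1,1,1,1,1,1,1,1,1,1,1,1,1,1,1,1,1,2).

From H_k ≅ ker(∂_k) / im(∂_{k+1}) we obtain:

  H_0: rank C_0 − rank ∂_1 = 10 − 9 = 1, and the invariant factors of ∂_1 are all 1, so H_0 = Z.
  H_1: rank ker ∂_1 − rank ∂_2 = (30 − 9) − 20 = 1, and ∂_2 has invariant factor 2 > 1, so H_1 = Z ⊕ Z/2.
  H_2: rank ker ∂_2 − rank ∂_3 = (20 − 20) − 0 = 0, and there is no ∂_3, so H_2 = 0.

H_0 = Z,  H_1 = Z ⊕ Z/2,  H_2 = 0.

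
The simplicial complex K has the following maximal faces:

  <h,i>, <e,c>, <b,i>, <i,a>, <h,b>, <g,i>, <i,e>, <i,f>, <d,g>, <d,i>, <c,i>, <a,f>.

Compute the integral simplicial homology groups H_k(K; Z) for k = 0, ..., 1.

H_0 ≅ Z,  H_1 ≅ Z^4.

Take the total order a < b < c < d < e < f < g < h < i on the vertex set. Then K (dimension 1) consists of the simplices:

  0-simplices (9): a, b, c, d, e, f, g, h, i
  1-simplices (12): af, ai, bh, bi, ce, ci, dg, di, ei, fi, gi, hi

giving chain groups C_0 ≅ Z^9, C_1 ≅ Z^12.

∂_1: C_1 → C_0 maps an edge to its endpoints' difference, ∂[p,q] = q − p. For instance
  ∂ci = i − c.
As a 9×12 matrix over Z this has rank 8, with invariant factors (1,1,1,1,1,1,1,1).

Computing H_k = (kernel of ∂_k) / (image of ∂_{k+1}):

  H_0: rank C_0 − rank ∂_1 = 9 − 8 = 1, and the invariant factors of ∂_1 are all 1, so H_0 ≅ Z.
  H_1: rank ker ∂_1 − rank ∂_2 = (12 − 8) − 0 = 4, and there is no ∂_2, so H_1 ≅ Z^4.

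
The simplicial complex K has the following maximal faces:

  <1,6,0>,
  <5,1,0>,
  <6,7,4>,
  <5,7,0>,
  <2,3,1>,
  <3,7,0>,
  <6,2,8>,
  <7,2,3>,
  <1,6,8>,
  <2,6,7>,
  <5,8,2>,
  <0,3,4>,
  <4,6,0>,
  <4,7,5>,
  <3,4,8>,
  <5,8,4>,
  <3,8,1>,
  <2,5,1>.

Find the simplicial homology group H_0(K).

Order the vertices as 0 < 1 < 2 < 3 < 4 < 5 < 6 < 7 < 8. Listing each simplex with vertices in this order, K has dimension 2 with simplices:

  0-simplices (9): [0], [1], [2], [3], [4], [5], [6], [7], [8]
  1-simplices (27): (27 of them)
  2-simplices (18): [0,1,5], [0,1,6], [0,3,4], [0,3,7], [0,4,6], [0,5,7], [1,2,3], [1,2,5], [1,3,8], [1,6,8], [2,3,7], [2,5,8], [2,6,7], [2,6,8], [3,4,8], [4,5,7], [4,5,8], [4,6,7]

Hence C_0 ≅ Z^9, C_1 ≅ Z^27, C_2 ≅ Z^18.

∂_1: C_1 → C_0 sends each edge [p,q] (with p < q) to q − p.
The resulting 9×27 matrix has rank 8, and its Smith normal form has invariant factors (1,1,1,1,1,1,1,1).

∂_2: C_2 → C_1 sends each 2-simplex [p,q,r] to [q,r] − [p,r] + [p,q]. For instance
  ∂[0,3,4] = [3,4] − [0,4] + [0,3],
  ∂[0,4,6] = [4,6] − [0,6] + [0,4].
This gives a 27×18 integer matrix of rank 18; reducing to Smith normal form yields diagonal entries (1,1,1,1,1,1,1,1,1,1,1,1,1,1,1,1,1,2).

Computing H_k = (kernel of ∂_k) / (image of ∂_{k+1}):

  H_0: rank C_0 − rank ∂_1 = 9 − 8 = 1, and the invariant factors of ∂_1 are all 1, so H_0 = Z.

(K is a triangulation of the Klein bottle.)

H_0 ≅ Z.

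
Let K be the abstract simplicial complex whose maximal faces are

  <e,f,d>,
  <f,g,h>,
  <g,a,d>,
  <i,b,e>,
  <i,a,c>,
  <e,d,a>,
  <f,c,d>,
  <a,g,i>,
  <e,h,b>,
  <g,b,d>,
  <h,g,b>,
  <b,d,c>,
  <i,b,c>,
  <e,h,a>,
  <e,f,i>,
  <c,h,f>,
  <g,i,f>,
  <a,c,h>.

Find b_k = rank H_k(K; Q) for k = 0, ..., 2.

b_0 = 1, b_1 = 2, b_2 = 1.

Order the vertices as a < b < c < d < e < f < g < h < i. Listing each simplex with vertices in this order, K has dimension 2 with simplices:

  0-simplices (9): a, b, c, d, e, f, g, h, i
  1-simplices (27): ac, ad, ae, ag, ah, ai, bc, bd, be, bg, bh, bi, cd, cf, ch, ci, de, df, dg, ef, eh, ei, fg, fh, fi, gh, gi
  2-simplices (18): ach, aci, ade, adg, aeh, agi, bcd, bci, bdg, beh, bei, bgh, cdf, cfh, def, efi, fgh, fgi

Hence C_0 ≅ Z^9, C_1 ≅ Z^27, C_2 ≅ Z^18.

∂_1: C_1 → C_0 is given by ∂[p,q] = [q] − [p]. For instance
  ∂bh = h − b.
The 9×27 boundary matrix has rank 8 and Smith normal form diag(1,1,1,1,1,1,1,1).

Boundary ∂_2: C_2 → C_1 sends each 2-simplex [p,q,r] to [q,r] − [p,r] + [p,q]. For instance
  ∂bcd = cd − bd + bc,
  ∂adg = dg − ag + ad.
This gives a 27×18 integer matrix of rank 17; reducing to Smith normal form yields diagonal entries (1,1,1,1,1,1,1,1,1,1,1,1,1,1,1,1,1).

Reading off H_k = ker ∂_k / im ∂_{k+1}:

  H_0: rank C_0 − rank ∂_1 = 9 − 8 = 1, and the invariant factors of ∂_1 are all 1, so H_0 ≅ Z.
  H_1: rank ker ∂_1 − rank ∂_2 = (27 − 8) − 17 = 2, and the invariant factors of ∂_2 are all 1, so H_1 ≅ Z^2.
  H_2: rank ker ∂_2 − rank ∂_3 = (18 − 17) − 0 = 1, and there is no ∂_3, so H_2 ≅ Z.

Hence the Betti numbers are b_0 = 1, b_1 = 2, b_2 = 1.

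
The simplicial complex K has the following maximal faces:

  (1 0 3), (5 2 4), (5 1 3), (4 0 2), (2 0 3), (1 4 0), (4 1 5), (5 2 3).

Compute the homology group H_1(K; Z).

H_1 = 0.

Order the vertices as 0 < 1 < 2 < 3 < 4 < 5. Listing each simplex with vertices in this order, K has dimension 2 with simplices:

  0-simplices (6): [0], [1], [2], [3], [4], [5]
  1-simplices (12): [0,1], [0,2], [0,3], [0,4], [1,3], [1,4], [1,5], [2,3], [2,4], [2,5], [3,5], [4,5]
  2-simplices (8): [0,1,3], [0,1,4], [0,2,3], [0,2,4], [1,3,5], [1,4,5], [2,3,5], [2,4,5]

so the chain groups are C_0 ≅ Z^6, C_1 ≅ Z^12, C_2 ≅ Z^8.

∂_1: C_1 → C_0 maps an edge to its endpoints' difference, ∂[p,q] = q − p.
The resulting 6×12 matrix has rank 5, and its Smith normal form has invariant factors (1,1,1,1,1).

The boundary map ∂_2: C_2 → C_1 maps a triangle to the signed sum of its edges. For instance
  ∂[0,1,4] = [1,4] − [0,4] + [0,1],
  ∂[0,2,4] = [2,4] − [0,4] + [0,2].
The 12×8 boundary matrix has rank 7 and Smith normal form diag(1,1,1,1,1,1,1).

Reading off H_k = ker ∂_k / im ∂_{k+1}:

  H_1: rank ker ∂_1 − rank ∂_2 = (12 − 5) − 7 = 0, and the invariant factors of ∂_2 are all 1, so H_1 ≅ 0.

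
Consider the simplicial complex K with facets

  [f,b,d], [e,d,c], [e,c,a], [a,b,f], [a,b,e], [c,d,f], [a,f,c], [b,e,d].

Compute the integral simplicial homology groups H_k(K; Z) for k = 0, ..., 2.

H_0 ≅ Z,  H_1 = 0,  H_2 ≅ Z.

Fix the vertex order a < b < c < d < e < f and write every simplex with vertices in increasing order. Then dim K = 2 and the simplices of K are:

  0-simplices (6): a, b, c, d, e, f
  1-simplices (12): ab, ac, ae, af, bd, be, bf, cd, ce, cf, de, df
  2-simplices (8): abe, abf, ace, acf, bde, bdf, cde, cdf

so the chain groups are C_0 ≅ Z^6, C_1 ≅ Z^12, C_2 ≅ Z^8.

∂_1: C_1 → C_0 maps an edge to its endpoints' difference, ∂[p,q] = q − p. For instance
  ∂ae = e − a.
The 6×12 boundary matrix has rank 5 and Smith normal form diag(1,1,1,1,1).

∂_2: C_2 → C_1 acts by ∂[p,q,r] = [q,r] − [p,r] + [p,q]. For instance
  ∂cdf = df − cf + cd,
  ∂abf = bf − af + ab.
The resulting 12×8 matrix has rank 7, and its Smith normal form has invariant factors (1,1,1,1,1,1,1).

Reading off H_k = ker ∂_k / im ∂_{k+1}:

  H_0: rank C_0 − rank ∂_1 = 6 − 5 = 1, and the invariant factors of ∂_1 are all 1, so H_0 = Z.
  H_1: rank ker ∂_1 − rank ∂_2 = (12 − 5) − 7 = 0, and the invariant factors of ∂_2 are all 1, so H_1 = 0.
  H_2: rank ker ∂_2 − rank ∂_3 = (8 − 7) − 0 = 1, and there is no ∂_3, so H_2 = Z.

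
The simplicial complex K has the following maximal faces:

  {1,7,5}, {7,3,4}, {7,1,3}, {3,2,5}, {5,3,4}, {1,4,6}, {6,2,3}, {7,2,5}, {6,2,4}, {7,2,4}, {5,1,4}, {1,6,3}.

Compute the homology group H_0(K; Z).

H_0 = Z.

Take the total order 1 < 2 < 3 < 4 < 5 < 6 < 7 on the vertex set. Then K (dimension 2) consists of the simplices:

  0-simplices (7): [1], [2], [3], [4], [5], [6], [7]
  1-simplices (18): [1,3], [1,4], [1,5], [1,6], [1,7], [2,3], [2,4], [2,5], [2,6], [2,7], [3,4], [3,5], [3,6], [3,7], [4,5], [4,6], [4,7], [5,7]
  2-simplices (12): [1,3,6], [1,3,7], [1,4,5], [1,4,6], [1,5,7], [2,3,5], [2,3,6], [2,4,6], [2,4,7], [2,5,7], [3,4,5], [3,4,7]

so the chain groups are C_0 ≅ Z^7, C_1 ≅ Z^18, C_2 ≅ Z^12.

Boundary ∂_1: C_1 → C_0 maps an edge to its endpoints' difference, ∂[p,q] = q − p. For instance
  ∂[3,5] = [5] − [3].
As a 7×18 matrix over Z this has rank 6, with invariant factors (1,1,1,1,1,1).

∂_2: C_2 → C_1 sends each 2-simplex [p,q,r] to [q,r] − [p,r] + [p,q]. For instance
  ∂[1,3,7] = [3,7] − [1,7] + [1,3],
  ∂[2,4,7] = [4,7] − [2,7] + [2,4].
The 18×12 boundary matrix has rank 12 and Smith normal form diag(1,1,1,1,1,1,1,1,1,1,1,2).

Reading off H_k = ker ∂_k / im ∂_{k+1}:

  H_0: rank C_0 − rank ∂_1 = 7 − 6 = 1, and the invariant factors of ∂_1 are all 1, so H_0 ≅ Z.

(K is a triangulation of the real projective plane RP^2.)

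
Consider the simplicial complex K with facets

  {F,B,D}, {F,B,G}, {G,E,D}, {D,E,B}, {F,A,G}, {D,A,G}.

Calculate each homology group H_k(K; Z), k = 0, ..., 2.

H_0 ≅ Z,  H_1 ≅ Z,  H_2 = 0.

K has 6 vertices, 12 edges, 6 triangles.
rank ∂_0 = 0, rank ∂_1 = 5 ⇒ b_0 = 6 − 0 − 5 = 1; all invariant factors of ∂_1 are 1 so no torsion. So H_0 ≅ Z.
rank ∂_1 = 5, rank ∂_2 = 6 ⇒ b_1 = 12 − 5 − 6 = 1; all invariant factors of ∂_2 are 1 so no torsion. So H_1 ≅ Z.
rank ∂_2 = 6, rank ∂_3 = 0 ⇒ b_2 = 6 − 6 − 0 = 0. So H_2 ≅ 0.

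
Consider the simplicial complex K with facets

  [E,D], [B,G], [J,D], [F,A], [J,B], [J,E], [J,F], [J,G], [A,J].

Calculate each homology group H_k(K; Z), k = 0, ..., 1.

H_0 ≅ Z,  H_1 ≅ Z^3.

Order the vertices as A < B < D < E < F < G < J. Listing each simplex with vertices in this order, K has dimension 1 with simplices:

  0-simplices (7): A, B, D, E, F, G, J
  1-simplices (9): AF, AJ, BG, BJ, DE, DJ, EJ, FJ, GJ

giving chain groups C_0 ≅ Z^7, C_1 ≅ Z^9.

∂_1: C_1 → C_0 sends each edge [p,q] (with p < q) to q − p. For instance
  ∂AJ = J − A.
As a 7×9 matrix over Z this has rank 6, with invariant factors (1,1,1,1,1,1).

Reading off H_k = ker ∂_k / im ∂_{k+1}:

  H_0: rank C_0 − rank ∂_1 = 7 − 6 = 1, and the invariant factors of ∂_1 are all 1, so H_0 ≅ Z.
  H_1: rank ker ∂_1 − rank ∂_2 = (9 − 6) − 0 = 3, and there is no ∂_2, so H_1 ≅ Z^3.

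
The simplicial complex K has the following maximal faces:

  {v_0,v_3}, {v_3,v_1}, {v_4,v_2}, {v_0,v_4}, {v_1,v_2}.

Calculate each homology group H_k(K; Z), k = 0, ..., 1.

Take the total order v_0 < v_1 < v_2 < v_3 < v_4 on the vertex set. Then K (dimension 1) consists of the simplices:

  0-simplices (5): [v_0], [v_1], [v_2], [v_3], [v_4]
  1-simplices (5): [v_0,v_3], [v_0,v_4], [v_1,v_2], [v_1,v_3], [v_2,v_4]

giving chain groups C_0 ≅ Z^5, C_1 ≅ Z^5.

Boundary ∂_1: C_1 → C_0 is given by ∂[p,q] = [q] − [p]. For instance
  ∂[v_0,v_4] = [v_4] − [v_0].
This gives a 5×5 integer matrix of rank 4; reducing to Smith normal form yields diagonal entries (1,1,1,1).

Reading off H_k = ker ∂_k / im ∂_{k+1}:

  H_0: rank C_0 − rank ∂_1 = 5 − 4 = 1, and the invariant factors of ∂_1 are all 1, so H_0 ≅ Z.
  H_1: rank ker ∂_1 − rank ∂_2 = (5 − 4) − 0 = 1, and there is no ∂_2, so H_1 ≅ Z.

(K is a triangulation of the circle S^1.)

H_0 ≅ Z,  H_1 ≅ Z.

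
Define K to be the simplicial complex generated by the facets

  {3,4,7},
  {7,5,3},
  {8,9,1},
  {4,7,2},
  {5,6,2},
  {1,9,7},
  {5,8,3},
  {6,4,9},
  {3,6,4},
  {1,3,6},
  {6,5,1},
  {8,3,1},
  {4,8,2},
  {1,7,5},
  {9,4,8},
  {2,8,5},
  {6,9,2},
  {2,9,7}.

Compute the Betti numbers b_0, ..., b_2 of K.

Order the vertices as 1 < 2 < 3 < 4 < 5 < 6 < 7 < 8 < 9. Listing each simplex with vertices in this order, K has dimension 2 with simplices:

  0-simplices (9): [1], [2], [3], [4], [5], [6], [7], [8], [9]
  1-simplices (27): (27 of them)
  2-simplices (18): [1,3,6], [1,3,8], [1,5,6], [1,5,7], [1,7,9], [1,8,9], [2,4,7], [2,4,8], [2,5,6], [2,5,8], [2,6,9], [2,7,9], [3,4,6], [3,4,7], [3,5,7], [3,5,8], [4,6,9], [4,8,9]

giving chain groups C_0 ≅ Z^9, C_1 ≅ Z^27, C_2 ≅ Z^18.

∂_1: C_1 → C_0 sends each edge [p,q] (with p < q) to q − p.
As a 9×27 matrix over Z this has rank 8, with invariant factors (1,1,1,1,1,1,1,1).

∂_2: C_2 → C_1 sends each 2-simplex [p,q,r] to [q,r] − [p,r] + [p,q]. For instance
  ∂[2,4,7] = [4,7] − [2,7] + [2,4],
  ∂[2,5,6] = [5,6] − [2,6] + [2,5].
As a 27×18 matrix over Z this has rank 18, with invariant factors (1,1,1,1,1,1,1,1,1,1,1,1,1,1,1,1,1,2).

From H_k ≅ ker(∂_k) / im(∂_{k+1}) we obtain:

  H_0: rank C_0 − rank ∂_1 = 9 − 8 = 1, and the invariant factors of ∂_1 are all 1, so H_0 = Z.
  H_1: rank ker ∂_1 − rank ∂_2 = (27 − 8) − 18 = 1, and ∂_2 has invariant factor 2 > 1, so H_1 = Z ⊕ Z_2.
  H_2: rank ker ∂_2 − rank ∂_3 = (18 − 18) − 0 = 0, and there is no ∂_3, so H_2 = 0.

As a check, the Euler characteristic is 9 − 27 + 18 = 0, which agrees with 1 − 1 + 0 = 0.
(K is a triangulation of the Klein bottle.)

Hence the Betti numbers are b_0 = 1, b_1 = 1, b_2 = 0.

b_0 = 1, b_1 = 1, b_2 = 0.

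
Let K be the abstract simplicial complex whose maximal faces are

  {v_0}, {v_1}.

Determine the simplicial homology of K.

H_0 = Z^2.

K has 2 vertices.
rank ∂_0 = 0, rank ∂_1 = 0 ⇒ b_0 = 2 − 0 − 0 = 2. So H_0 = Z^2.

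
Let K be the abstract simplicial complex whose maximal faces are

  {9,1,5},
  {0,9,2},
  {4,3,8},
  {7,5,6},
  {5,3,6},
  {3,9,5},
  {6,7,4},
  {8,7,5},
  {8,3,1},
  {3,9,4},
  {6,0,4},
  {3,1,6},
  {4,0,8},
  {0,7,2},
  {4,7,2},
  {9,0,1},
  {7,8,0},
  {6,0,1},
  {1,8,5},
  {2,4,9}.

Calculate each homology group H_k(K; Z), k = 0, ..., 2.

Order the vertices as 0 < 1 < 2 < 3 < 4 < 5 < 6 < 7 < 8 < 9. Listing each simplex with vertices in this order, K has dimension 2 with simplices:

  0-simplices (10): [0], [1], [2], [3], [4], [5], [6], [7], [8], [9]
  1-simplices (30): (30 of them)
  2-simplices (20): (20 of them)

giving chain groups C_0 ≅ Z^10, C_1 ≅ Z^30, C_2 ≅ Z^20.

The boundary map ∂_1: C_1 → C_0 sends each edge [p,q] (with p < q) to q − p.
As a 10×30 matrix over Z this has rank 9, with invariant factors (1,1,1,1,1,1,1,1,1).

The boundary map ∂_2: C_2 → C_1 sends each 2-simplex [p,q,r] to [q,r] − [p,r] + [p,q]. For instance
  ∂[0,4,6] = [4,6] − [0,6] + [0,4],
  ∂[5,6,7] = [6,7] − [5,7] + [5,6].
The resulting 30×20 matrix has rank 20, and its Smith normal form has invariant factors (1,1,1,1,1,1,1,1,1,1,1,1,1,1,1,1,1,1,1,2).

Now H_k = ker ∂_k / im ∂_{k+1}, so:

  H_0: rank C_0 − rank ∂_1 = 10 − 9 = 1, and the invariant factors of ∂_1 are all 1, so H_0 = Z.
  H_1: rank ker ∂_1 − rank ∂_2 = (30 − 9) − 20 = 1, and ∂_2 has invariant factor 2 > 1, so H_1 = Z × Z/2.
  H_2: rank ker ∂_2 − rank ∂_3 = (20 − 20) − 0 = 0, and there is no ∂_3, so H_2 = 0.

H_0 ≅ Z,  H_1 ≅ Z × Z/2,  H_2 = 0.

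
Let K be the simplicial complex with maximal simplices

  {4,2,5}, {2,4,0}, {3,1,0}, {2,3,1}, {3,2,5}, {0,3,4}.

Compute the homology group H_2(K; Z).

We work with the vertex ordering 0 < 1 < 2 < 3 < 4 < 5. The simplices of K, each written with vertices in increasing order, are:

  0-simplices (6): [0], [1], [2], [3], [4], [5]
  1-simplices (12): [0,1], [0,2], [0,3], [0,4], [1,2], [1,3], [2,3], [2,4], [2,5], [3,4], [3,5], [4,5]
  2-simplices (6): [0,1,3], [0,2,4], [0,3,4], [1,2,3], [2,3,5], [2,4,5]

Hence C_0 ≅ Z^6, C_1 ≅ Z^12, C_2 ≅ Z^6.

Boundary ∂_1: C_1 → C_0 maps an edge to its endpoints' difference, ∂[p,q] = q − p. For instance
  ∂[0,1] = [1] − [0].
The 6×12 boundary matrix has rank 5 and Smith normal form diag(1,1,1,1,1).

Boundary ∂_2: C_2 → C_1 acts by ∂[p,q,r] = [q,r] − [p,r] + [p,q]. For instance
  ∂[2,3,5] = [3,5] − [2,5] + [2,3],
  ∂[2,4,5] = [4,5] − [2,5] + [2,4].
This gives a 12×6 integer matrix of rank 6; reducing to Smith normal form yields diagonal entries (1,1,1,1,1,1).

Now H_k = ker ∂_k / im ∂_{k+1}, so:

  H_2: rank ker ∂_2 − rank ∂_3 = (6 − 6) − 0 = 0, and there is no ∂_3, so H_2 = 0.

H_2 ≅ 0.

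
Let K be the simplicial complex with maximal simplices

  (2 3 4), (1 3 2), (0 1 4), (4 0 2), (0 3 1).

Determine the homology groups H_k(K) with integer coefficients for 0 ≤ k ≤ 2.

H_0 ≅ Z,  H_1 ≅ Z,  H_2 = 0.

We work with the vertex ordering 0 < 1 < 2 < 3 < 4. The simplices of K, each written with vertices in increasing order, are:

  0-simplices (5): [0], [1], [2], [3], [4]
  1-simplices (10): [0,1], [0,2], [0,3], [0,4], [1,2], [1,3], [1,4], [2,3], [2,4], [3,4]
  2-simplices (5): [0,1,3], [0,1,4], [0,2,4], [1,2,3], [2,3,4]

so the chain groups are C_0 ≅ Z^5, C_1 ≅ Z^10, C_2 ≅ Z^5.

Boundary ∂_1: C_1 → C_0 maps an edge to its endpoints' difference, ∂[p,q] = q − p. For instance
  ∂[0,2] = [2] − [0].
This gives a 5×10 integer matrix of rank 4; reducing to Smith normal form yields diagonal entries (1,1,1,1).

Boundary ∂_2: C_2 → C_1 acts by ∂[p,q,r] = [q,r] − [p,r] + [p,q]. For instance
  ∂[0,2,4] = [2,4] − [0,4] + [0,2],
  ∂[1,2,3] = [2,3] − [1,3] + [1,2].
The resulting 10×5 matrix has rank 5, and its Smith normal form has invariant factors (1,1,1,1,1).

Computing H_k = (kernel of ∂_k) / (image of ∂_{k+1}):

  H_0: rank C_0 − rank ∂_1 = 5 − 4 = 1, and the invariant factors of ∂_1 are all 1, so H_0 ≅ Z.
  H_1: rank ker ∂_1 − rank ∂_2 = (10 − 4) − 5 = 1, and the invariant factors of ∂_2 are all 1, so H_1 ≅ Z.
  H_2: rank ker ∂_2 − rank ∂_3 = (5 − 5) − 0 = 0, and there is no ∂_3, so H_2 ≅ 0.

As a check, the Euler characteristic is 5 − 10 + 5 = 0, which agrees with 1 − 1 + 0 = 0.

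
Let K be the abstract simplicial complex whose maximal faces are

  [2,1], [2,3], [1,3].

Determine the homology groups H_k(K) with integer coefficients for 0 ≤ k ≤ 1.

H_0 ≅ Z,  H_1 ≅ Z.

Fix the vertex order 1 < 2 < 3 and write every simplex with vertices in increasing order. Then dim K = 1 and the simplices of K are:

  0-simplices (3): [1], [2], [3]
  1-simplices (3): [1,2], [1,3], [2,3]

giving chain groups C_0 ≅ Z^3, C_1 ≅ Z^3.

Boundary ∂_1: C_1 → C_0 maps an edge to its endpoints' difference, ∂[p,q] = q − p.
As a 3×3 matrix over Z this has rank 2, with invariant factors (1,1).

Computing H_k = (kernel of ∂_k) / (image of ∂_{k+1}):

  H_0: rank C_0 − rank ∂_1 = 3 − 2 = 1, and the invariant factors of ∂_1 are all 1, so H_0 ≅ Z.
  H_1: rank ker ∂_1 − rank ∂_2 = (3 − 2) − 0 = 1, and there is no ∂_2, so H_1 ≅ Z.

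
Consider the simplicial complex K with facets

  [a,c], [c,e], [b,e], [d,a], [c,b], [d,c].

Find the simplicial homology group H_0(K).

H_0 ≅ Z.

Order the vertices as a < b < c < d < e. Listing each simplex with vertices in this order, K has dimension 1 with simplices:

  0-simplices (5): a, b, c, d, e
  1-simplices (6): ac, ad, bc, be, cd, ce

so the chain groups are C_0 ≅ Z^5, C_1 ≅ Z^6.

The boundary map ∂_1: C_1 → C_0 is given by ∂[p,q] = [q] − [p].
The 5×6 boundary matrix has rank 4 and Smith normal form diag(1,1,1,1).

Now H_k = ker ∂_k / im ∂_{k+1}, so:

  H_0: rank C_0 − rank ∂_1 = 5 − 4 = 1, and the invariant factors of ∂_1 are all 1, so H_0 ≅ Z.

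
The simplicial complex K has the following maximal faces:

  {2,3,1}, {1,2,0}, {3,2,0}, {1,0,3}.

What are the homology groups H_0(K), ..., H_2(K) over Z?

Order the vertices as 0 < 1 < 2 < 3. Listing each simplex with vertices in this order, K has dimension 2 with simplices:

  0-simplices (4): [0], [1], [2], [3]
  1-simplices (6): [0,1], [0,2], [0,3], [1,2], [1,3], [2,3]
  2-simplices (4): [0,1,2], [0,1,3], [0,2,3], [1,2,3]

so the chain groups are C_0 ≅ Z^4, C_1 ≅ Z^6, C_2 ≅ Z^4.

The boundary map ∂_1: C_1 → C_0 maps an edge to its endpoints' difference, ∂[p,q] = q − p. For instance
  ∂[2,3] = [3] − [2].
The resulting 4×6 matrix has rank 3, and its Smith normal form has invariant factors (1,1,1).

∂_2: C_2 → C_1 acts by ∂[p,q,r] = [q,r] − [p,r] + [p,q]. For instance
  ∂[0,1,2] = [1,2] − [0,2] + [0,1],
  ∂[0,2,3] = [2,3] − [0,3] + [0,2].
This gives a 6×4 integer matrix of rank 3; reducing to Smith normal form yields diagonal entries (1,1,1).

Computing H_k = (kernel of ∂_k) / (image of ∂_{k+1}):

  H_0: rank C_0 − rank ∂_1 = 4 − 3 = 1, and the invariant factors of ∂_1 are all 1, so H_0 ≅ Z.
  H_1: rank ker ∂_1 − rank ∂_2 = (6 − 3) − 3 = 0, and the invariant factors of ∂_2 are all 1, so H_1 ≅ 0.
  H_2: rank ker ∂_2 − rank ∂_3 = (4 − 3) − 0 = 1, and there is no ∂_3, so H_2 ≅ Z.

H_0 ≅ Z,  H_1 = 0,  H_2 ≅ Z.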